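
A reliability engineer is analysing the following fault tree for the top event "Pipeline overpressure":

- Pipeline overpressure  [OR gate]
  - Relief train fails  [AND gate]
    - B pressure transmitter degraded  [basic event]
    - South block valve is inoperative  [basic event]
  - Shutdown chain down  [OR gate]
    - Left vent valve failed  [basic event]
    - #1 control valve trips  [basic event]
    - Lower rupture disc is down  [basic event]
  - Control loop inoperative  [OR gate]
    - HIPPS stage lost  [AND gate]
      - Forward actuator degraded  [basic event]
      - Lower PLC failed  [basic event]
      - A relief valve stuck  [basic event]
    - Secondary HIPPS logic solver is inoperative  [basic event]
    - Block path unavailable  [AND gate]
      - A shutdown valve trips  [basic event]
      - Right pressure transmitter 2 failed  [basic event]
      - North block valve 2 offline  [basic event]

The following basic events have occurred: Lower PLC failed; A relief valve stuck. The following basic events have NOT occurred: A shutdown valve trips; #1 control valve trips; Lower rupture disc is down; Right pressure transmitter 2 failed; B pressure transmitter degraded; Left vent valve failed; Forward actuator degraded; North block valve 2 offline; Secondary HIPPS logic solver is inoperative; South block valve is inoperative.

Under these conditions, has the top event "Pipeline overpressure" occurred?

No

Relief train fails [AND]: B pressure transmitter degraded=not, South block valve is inoperative=not → not all inputs occur → does not occur.
Shutdown chain down [OR]: Left vent valve failed=not, #1 control valve trips=not, Lower rupture disc is down=not → no input occurs → does not occur.
HIPPS stage lost [AND]: Forward actuator degraded=not, Lower PLC failed=occurs, A relief valve stuck=occurs → not all inputs occur → does not occur.
Block path unavailable [AND]: A shutdown valve trips=not, Right pressure transmitter 2 failed=not, North block valve 2 offline=not → not all inputs occur → does not occur.
Control loop inoperative [OR]: HIPPS stage lost=not, Secondary HIPPS logic solver is inoperative=not, Block path unavailable=not → no input occurs → does not occur.
Pipeline overpressure [OR]: Relief train fails=not, Shutdown chain down=not, Control loop inoperative=not → no input occurs → does not occur.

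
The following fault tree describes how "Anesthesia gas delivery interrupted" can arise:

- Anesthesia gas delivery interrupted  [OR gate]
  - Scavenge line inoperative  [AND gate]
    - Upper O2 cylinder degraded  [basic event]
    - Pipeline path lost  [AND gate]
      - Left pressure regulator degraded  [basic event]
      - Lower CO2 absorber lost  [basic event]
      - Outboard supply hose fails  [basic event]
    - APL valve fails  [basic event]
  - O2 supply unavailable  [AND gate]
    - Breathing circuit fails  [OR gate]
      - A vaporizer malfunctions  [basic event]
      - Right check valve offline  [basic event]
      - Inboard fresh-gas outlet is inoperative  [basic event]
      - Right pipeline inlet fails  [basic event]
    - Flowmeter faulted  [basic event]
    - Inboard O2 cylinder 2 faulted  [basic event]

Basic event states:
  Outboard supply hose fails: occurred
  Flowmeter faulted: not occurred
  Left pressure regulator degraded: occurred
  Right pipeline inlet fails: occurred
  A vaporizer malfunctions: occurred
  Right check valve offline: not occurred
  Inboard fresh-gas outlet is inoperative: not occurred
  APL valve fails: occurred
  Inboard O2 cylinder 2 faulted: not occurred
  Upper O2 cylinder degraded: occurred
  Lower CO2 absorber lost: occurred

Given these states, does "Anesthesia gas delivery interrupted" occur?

Yes

Pipeline path lost [AND]: Left pressure regulator degraded=occurs, Lower CO2 absorber lost=occurs, Outboard supply hose fails=occurs → all inputs occur → occurs.
Scavenge line inoperative [AND]: Upper O2 cylinder degraded=occurs, Pipeline path lost=occurs, APL valve fails=occurs → all inputs occur → occurs.
Breathing circuit fails [OR]: A vaporizer malfunctions=occurs, Right check valve offline=not, Inboard fresh-gas outlet is inoperative=not, Right pipeline inlet fails=occurs → at least one input occurs → occurs.
O2 supply unavailable [AND]: Breathing circuit fails=occurs, Flowmeter faulted=not, Inboard O2 cylinder 2 faulted=not → not all inputs occur → does not occur.
Anesthesia gas delivery interrupted [OR]: Scavenge line inoperative=occurs, O2 supply unavailable=not → at least one input occurs → occurs.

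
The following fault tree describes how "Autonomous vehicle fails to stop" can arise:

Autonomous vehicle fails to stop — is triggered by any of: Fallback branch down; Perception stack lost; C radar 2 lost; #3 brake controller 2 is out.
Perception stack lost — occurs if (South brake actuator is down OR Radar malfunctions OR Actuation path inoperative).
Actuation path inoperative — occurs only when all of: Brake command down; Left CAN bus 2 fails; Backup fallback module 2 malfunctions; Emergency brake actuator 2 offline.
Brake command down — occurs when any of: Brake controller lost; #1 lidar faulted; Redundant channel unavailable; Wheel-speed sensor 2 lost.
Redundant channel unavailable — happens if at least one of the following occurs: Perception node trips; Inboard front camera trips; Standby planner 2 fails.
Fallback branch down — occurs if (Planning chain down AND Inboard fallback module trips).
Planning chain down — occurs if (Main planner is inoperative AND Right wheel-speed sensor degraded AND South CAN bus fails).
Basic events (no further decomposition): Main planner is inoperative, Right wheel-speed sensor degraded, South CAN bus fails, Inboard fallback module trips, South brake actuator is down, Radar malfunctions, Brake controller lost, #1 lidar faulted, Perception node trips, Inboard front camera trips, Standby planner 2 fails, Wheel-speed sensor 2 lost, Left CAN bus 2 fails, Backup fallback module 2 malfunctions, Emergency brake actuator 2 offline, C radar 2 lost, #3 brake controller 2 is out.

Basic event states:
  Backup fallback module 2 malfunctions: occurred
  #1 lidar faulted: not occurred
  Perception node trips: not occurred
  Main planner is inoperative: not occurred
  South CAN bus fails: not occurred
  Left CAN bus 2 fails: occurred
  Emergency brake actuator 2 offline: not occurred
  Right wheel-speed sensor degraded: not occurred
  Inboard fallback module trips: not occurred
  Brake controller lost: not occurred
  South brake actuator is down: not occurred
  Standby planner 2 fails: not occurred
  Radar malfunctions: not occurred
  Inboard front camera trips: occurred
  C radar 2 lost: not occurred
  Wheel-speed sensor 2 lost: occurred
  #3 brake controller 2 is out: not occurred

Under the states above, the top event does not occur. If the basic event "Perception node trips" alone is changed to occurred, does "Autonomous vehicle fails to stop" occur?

Counterfactual: set "Perception node trips" to occurred.
Planning chain down [AND]: Main planner is inoperative=not, Right wheel-speed sensor degraded=not, South CAN bus fails=not → not all inputs occur → does not occur.
Fallback branch down [AND]: Planning chain down=not, Inboard fallback module trips=not → not all inputs occur → does not occur.
Redundant channel unavailable [OR]: Perception node trips=occurs, Inboard front camera trips=occurs, Standby planner 2 fails=not → at least one input occurs → occurs.
Brake command down [OR]: Brake controller lost=not, #1 lidar faulted=not, Redundant channel unavailable=occurs, Wheel-speed sensor 2 lost=occurs → at least one input occurs → occurs.
Actuation path inoperative [AND]: Brake command down=occurs, Left CAN bus 2 fails=occurs, Backup fallback module 2 malfunctions=occurs, Emergency brake actuator 2 offline=not → not all inputs occur → does not occur.
Perception stack lost [OR]: South brake actuator is down=not, Radar malfunctions=not, Actuation path inoperative=not → no input occurs → does not occur.
Autonomous vehicle fails to stop [OR]: Fallback branch down=not, Perception stack lost=not, C radar 2 lost=not, #3 brake controller 2 is out=not → no input occurs → does not occur.

No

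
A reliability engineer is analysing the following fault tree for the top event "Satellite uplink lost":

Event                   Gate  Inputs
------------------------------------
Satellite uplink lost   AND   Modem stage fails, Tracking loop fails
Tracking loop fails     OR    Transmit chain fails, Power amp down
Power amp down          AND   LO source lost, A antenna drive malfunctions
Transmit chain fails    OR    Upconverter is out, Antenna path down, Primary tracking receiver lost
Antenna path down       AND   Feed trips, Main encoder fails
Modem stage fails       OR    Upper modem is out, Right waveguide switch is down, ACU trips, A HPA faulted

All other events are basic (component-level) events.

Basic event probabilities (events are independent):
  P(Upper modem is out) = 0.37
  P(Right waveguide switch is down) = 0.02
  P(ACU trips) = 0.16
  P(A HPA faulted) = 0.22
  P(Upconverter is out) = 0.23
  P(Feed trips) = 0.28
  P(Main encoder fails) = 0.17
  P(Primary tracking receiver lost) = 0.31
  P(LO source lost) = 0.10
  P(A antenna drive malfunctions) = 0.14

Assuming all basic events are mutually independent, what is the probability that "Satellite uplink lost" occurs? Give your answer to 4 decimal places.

0.2984

P(Modem stage fails) [OR] = 1 − (1−0.37) × (1−0.02) × (1−0.16) × (1−0.22) = 0.595480
P(Antenna path down) [AND] = 0.28 × 0.17 = 0.047600
P(Transmit chain fails) [OR] = 1 − (1−0.23) × (1−0.047600) × (1−0.31) = 0.493990
P(Power amp down) [AND] = 0.10 × 0.14 = 0.014000
P(Tracking loop fails) [OR] = 1 − (1−0.493990) × (1−0.014000) = 0.501074
P(Satellite uplink lost) [AND] = 0.595480 × 0.501074 = 0.298380
Rounded to 4 decimal places: P(Satellite uplink lost) ≈ 0.2984.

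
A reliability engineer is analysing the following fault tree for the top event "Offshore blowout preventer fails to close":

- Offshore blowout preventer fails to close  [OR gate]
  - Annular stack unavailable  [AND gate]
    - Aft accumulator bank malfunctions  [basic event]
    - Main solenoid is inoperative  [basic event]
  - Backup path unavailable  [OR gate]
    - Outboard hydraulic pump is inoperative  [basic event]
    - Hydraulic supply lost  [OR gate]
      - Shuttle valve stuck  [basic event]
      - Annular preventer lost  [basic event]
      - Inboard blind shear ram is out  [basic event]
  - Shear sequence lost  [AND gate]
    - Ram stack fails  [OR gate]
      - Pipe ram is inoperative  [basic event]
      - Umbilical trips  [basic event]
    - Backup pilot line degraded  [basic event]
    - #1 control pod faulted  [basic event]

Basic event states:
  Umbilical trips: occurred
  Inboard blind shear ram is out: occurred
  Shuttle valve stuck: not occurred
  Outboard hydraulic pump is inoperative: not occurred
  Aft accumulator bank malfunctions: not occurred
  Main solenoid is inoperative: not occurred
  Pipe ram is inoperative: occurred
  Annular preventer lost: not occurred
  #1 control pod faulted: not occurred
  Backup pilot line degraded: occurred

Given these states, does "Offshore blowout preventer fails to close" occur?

Annular stack unavailable [AND]: Aft accumulator bank malfunctions=not, Main solenoid is inoperative=not → not all inputs occur → does not occur.
Hydraulic supply lost [OR]: Shuttle valve stuck=not, Annular preventer lost=not, Inboard blind shear ram is out=occurs → at least one input occurs → occurs.
Backup path unavailable [OR]: Outboard hydraulic pump is inoperative=not, Hydraulic supply lost=occurs → at least one input occurs → occurs.
Ram stack fails [OR]: Pipe ram is inoperative=occurs, Umbilical trips=occurs → at least one input occurs → occurs.
Shear sequence lost [AND]: Ram stack fails=occurs, Backup pilot line degraded=occurs, #1 control pod faulted=not → not all inputs occur → does not occur.
Offshore blowout preventer fails to close [OR]: Annular stack unavailable=not, Backup path unavailable=occurs, Shear sequence lost=not → at least one input occurs → occurs.

Yes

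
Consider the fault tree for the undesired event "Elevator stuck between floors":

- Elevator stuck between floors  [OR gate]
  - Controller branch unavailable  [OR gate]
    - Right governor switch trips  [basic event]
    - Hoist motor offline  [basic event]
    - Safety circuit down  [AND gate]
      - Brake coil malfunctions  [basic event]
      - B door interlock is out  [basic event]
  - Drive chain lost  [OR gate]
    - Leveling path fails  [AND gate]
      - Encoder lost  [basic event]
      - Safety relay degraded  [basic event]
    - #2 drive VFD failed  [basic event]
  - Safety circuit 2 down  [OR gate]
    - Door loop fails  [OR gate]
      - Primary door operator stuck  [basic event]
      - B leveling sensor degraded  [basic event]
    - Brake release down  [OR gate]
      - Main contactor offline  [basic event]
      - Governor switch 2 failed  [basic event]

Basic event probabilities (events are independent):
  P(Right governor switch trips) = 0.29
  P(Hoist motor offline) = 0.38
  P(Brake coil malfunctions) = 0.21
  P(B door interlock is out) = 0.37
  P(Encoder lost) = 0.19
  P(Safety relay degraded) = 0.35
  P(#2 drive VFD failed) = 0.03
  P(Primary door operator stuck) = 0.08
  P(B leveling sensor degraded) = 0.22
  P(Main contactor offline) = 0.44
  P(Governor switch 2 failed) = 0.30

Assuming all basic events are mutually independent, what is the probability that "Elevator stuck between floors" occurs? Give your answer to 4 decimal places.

P(Safety circuit down) [AND] = 0.21 × 0.37 = 0.077700
P(Controller branch unavailable) [OR] = 1 − (1−0.29) × (1−0.38) × (1−0.077700) = 0.594004
P(Leveling path fails) [AND] = 0.19 × 0.35 = 0.066500
P(Drive chain lost) [OR] = 1 − (1−0.066500) × (1−0.03) = 0.094505
P(Door loop fails) [OR] = 1 − (1−0.08) × (1−0.22) = 0.282400
P(Brake release down) [OR] = 1 − (1−0.44) × (1−0.30) = 0.608000
P(Safety circuit 2 down) [OR] = 1 − (1−0.282400) × (1−0.608000) = 0.718701
P(Elevator stuck between floors) [OR] = 1 − (1−0.594004) × (1−0.094505) × (1−0.718701) = 0.896587
Rounded to 4 decimal places: P(Elevator stuck between floors) ≈ 0.8966.

0.8966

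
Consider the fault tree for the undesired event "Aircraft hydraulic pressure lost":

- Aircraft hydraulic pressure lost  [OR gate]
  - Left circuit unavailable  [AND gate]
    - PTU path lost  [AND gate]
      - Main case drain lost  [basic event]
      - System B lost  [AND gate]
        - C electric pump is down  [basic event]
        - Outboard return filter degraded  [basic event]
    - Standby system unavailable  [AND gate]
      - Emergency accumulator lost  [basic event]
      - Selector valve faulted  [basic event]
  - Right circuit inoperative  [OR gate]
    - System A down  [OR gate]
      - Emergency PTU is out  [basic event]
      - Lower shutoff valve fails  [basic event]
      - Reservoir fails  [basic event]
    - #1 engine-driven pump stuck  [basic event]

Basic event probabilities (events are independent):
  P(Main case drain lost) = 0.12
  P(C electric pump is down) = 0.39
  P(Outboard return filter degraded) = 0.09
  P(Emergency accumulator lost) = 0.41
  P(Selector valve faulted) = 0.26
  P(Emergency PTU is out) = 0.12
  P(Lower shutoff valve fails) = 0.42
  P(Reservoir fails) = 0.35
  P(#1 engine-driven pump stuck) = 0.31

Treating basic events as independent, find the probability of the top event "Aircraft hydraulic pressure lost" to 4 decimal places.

0.7712

P(System B lost) [AND] = 0.39 × 0.09 = 0.035100
P(PTU path lost) [AND] = 0.12 × 0.035100 = 0.004212
P(Standby system unavailable) [AND] = 0.41 × 0.26 = 0.106600
P(Left circuit unavailable) [AND] = 0.004212 × 0.106600 = 0.000449
P(System A down) [OR] = 1 − (1−0.12) × (1−0.42) × (1−0.35) = 0.668240
P(Right circuit inoperative) [OR] = 1 − (1−0.668240) × (1−0.31) = 0.771086
P(Aircraft hydraulic pressure lost) [OR] = 1 − (1−0.000449) × (1−0.771086) = 0.771189
Rounded to 4 decimal places: P(Aircraft hydraulic pressure lost) ≈ 0.7712.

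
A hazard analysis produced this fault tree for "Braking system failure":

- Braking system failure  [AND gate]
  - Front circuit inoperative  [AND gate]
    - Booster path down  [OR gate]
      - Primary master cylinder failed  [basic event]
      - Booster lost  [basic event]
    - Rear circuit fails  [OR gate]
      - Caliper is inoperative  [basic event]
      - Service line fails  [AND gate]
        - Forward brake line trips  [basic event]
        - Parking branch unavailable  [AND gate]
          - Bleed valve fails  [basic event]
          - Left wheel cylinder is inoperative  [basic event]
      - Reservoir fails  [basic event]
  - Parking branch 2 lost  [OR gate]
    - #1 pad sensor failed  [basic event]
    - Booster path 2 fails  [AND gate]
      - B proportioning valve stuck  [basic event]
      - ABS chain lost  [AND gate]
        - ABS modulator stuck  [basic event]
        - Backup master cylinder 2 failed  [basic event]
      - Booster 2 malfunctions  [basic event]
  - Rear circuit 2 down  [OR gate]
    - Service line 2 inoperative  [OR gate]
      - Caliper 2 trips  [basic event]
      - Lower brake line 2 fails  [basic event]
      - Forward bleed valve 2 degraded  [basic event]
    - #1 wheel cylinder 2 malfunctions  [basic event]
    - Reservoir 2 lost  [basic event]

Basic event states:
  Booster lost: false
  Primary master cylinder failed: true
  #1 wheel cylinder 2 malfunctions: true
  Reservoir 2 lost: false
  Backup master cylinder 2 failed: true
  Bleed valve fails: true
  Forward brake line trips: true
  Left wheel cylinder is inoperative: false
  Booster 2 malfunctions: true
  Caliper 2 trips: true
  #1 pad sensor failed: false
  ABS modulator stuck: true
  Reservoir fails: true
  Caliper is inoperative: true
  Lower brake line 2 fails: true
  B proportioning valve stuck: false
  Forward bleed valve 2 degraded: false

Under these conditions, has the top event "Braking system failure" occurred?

Booster path down [OR]: Primary master cylinder failed=occurs, Booster lost=not → at least one input occurs → occurs.
Parking branch unavailable [AND]: Bleed valve fails=occurs, Left wheel cylinder is inoperative=not → not all inputs occur → does not occur.
Service line fails [AND]: Forward brake line trips=occurs, Parking branch unavailable=not → not all inputs occur → does not occur.
Rear circuit fails [OR]: Caliper is inoperative=occurs, Service line fails=not, Reservoir fails=occurs → at least one input occurs → occurs.
Front circuit inoperative [AND]: Booster path down=occurs, Rear circuit fails=occurs → all inputs occur → occurs.
ABS chain lost [AND]: ABS modulator stuck=occurs, Backup master cylinder 2 failed=occurs → all inputs occur → occurs.
Booster path 2 fails [AND]: B proportioning valve stuck=not, ABS chain lost=occurs, Booster 2 malfunctions=occurs → not all inputs occur → does not occur.
Parking branch 2 lost [OR]: #1 pad sensor failed=not, Booster path 2 fails=not → no input occurs → does not occur.
Service line 2 inoperative [OR]: Caliper 2 trips=occurs, Lower brake line 2 fails=occurs, Forward bleed valve 2 degraded=not → at least one input occurs → occurs.
Rear circuit 2 down [OR]: Service line 2 inoperative=occurs, #1 wheel cylinder 2 malfunctions=occurs, Reservoir 2 lost=not → at least one input occurs → occurs.
Braking system failure [AND]: Front circuit inoperative=occurs, Parking branch 2 lost=not, Rear circuit 2 down=occurs → not all inputs occur → does not occur.

No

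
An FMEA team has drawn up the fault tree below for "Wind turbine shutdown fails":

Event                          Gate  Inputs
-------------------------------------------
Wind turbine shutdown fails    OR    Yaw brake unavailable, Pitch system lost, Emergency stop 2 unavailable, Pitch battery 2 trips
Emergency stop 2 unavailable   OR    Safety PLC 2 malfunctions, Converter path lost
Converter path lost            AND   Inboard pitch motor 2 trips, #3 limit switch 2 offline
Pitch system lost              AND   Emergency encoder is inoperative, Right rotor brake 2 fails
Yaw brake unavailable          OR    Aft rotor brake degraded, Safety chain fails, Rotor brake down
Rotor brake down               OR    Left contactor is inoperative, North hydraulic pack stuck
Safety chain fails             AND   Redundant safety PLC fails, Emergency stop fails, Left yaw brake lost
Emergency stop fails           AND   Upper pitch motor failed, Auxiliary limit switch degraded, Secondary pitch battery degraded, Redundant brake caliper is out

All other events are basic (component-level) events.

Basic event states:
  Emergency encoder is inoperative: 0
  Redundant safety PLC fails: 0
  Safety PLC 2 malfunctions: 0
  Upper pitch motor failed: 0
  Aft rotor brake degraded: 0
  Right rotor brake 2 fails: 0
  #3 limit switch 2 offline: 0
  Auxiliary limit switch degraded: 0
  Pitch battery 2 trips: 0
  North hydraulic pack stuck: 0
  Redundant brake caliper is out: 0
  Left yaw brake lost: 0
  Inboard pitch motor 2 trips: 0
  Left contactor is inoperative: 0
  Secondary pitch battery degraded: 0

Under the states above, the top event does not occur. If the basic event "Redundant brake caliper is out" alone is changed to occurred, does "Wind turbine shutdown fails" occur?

Counterfactual: set "Redundant brake caliper is out" to occurred.
Emergency stop fails [AND]: Upper pitch motor failed=not, Auxiliary limit switch degraded=not, Secondary pitch battery degraded=not, Redundant brake caliper is out=occurs → not all inputs occur → does not occur.
Safety chain fails [AND]: Redundant safety PLC fails=not, Emergency stop fails=not, Left yaw brake lost=not → not all inputs occur → does not occur.
Rotor brake down [OR]: Left contactor is inoperative=not, North hydraulic pack stuck=not → no input occurs → does not occur.
Yaw brake unavailable [OR]: Aft rotor brake degraded=not, Safety chain fails=not, Rotor brake down=not → no input occurs → does not occur.
Pitch system lost [AND]: Emergency encoder is inoperative=not, Right rotor brake 2 fails=not → not all inputs occur → does not occur.
Converter path lost [AND]: Inboard pitch motor 2 trips=not, #3 limit switch 2 offline=not → not all inputs occur → does not occur.
Emergency stop 2 unavailable [OR]: Safety PLC 2 malfunctions=not, Converter path lost=not → no input occurs → does not occur.
Wind turbine shutdown fails [OR]: Yaw brake unavailable=not, Pitch system lost=not, Emergency stop 2 unavailable=not, Pitch battery 2 trips=not → no input occurs → does not occur.

No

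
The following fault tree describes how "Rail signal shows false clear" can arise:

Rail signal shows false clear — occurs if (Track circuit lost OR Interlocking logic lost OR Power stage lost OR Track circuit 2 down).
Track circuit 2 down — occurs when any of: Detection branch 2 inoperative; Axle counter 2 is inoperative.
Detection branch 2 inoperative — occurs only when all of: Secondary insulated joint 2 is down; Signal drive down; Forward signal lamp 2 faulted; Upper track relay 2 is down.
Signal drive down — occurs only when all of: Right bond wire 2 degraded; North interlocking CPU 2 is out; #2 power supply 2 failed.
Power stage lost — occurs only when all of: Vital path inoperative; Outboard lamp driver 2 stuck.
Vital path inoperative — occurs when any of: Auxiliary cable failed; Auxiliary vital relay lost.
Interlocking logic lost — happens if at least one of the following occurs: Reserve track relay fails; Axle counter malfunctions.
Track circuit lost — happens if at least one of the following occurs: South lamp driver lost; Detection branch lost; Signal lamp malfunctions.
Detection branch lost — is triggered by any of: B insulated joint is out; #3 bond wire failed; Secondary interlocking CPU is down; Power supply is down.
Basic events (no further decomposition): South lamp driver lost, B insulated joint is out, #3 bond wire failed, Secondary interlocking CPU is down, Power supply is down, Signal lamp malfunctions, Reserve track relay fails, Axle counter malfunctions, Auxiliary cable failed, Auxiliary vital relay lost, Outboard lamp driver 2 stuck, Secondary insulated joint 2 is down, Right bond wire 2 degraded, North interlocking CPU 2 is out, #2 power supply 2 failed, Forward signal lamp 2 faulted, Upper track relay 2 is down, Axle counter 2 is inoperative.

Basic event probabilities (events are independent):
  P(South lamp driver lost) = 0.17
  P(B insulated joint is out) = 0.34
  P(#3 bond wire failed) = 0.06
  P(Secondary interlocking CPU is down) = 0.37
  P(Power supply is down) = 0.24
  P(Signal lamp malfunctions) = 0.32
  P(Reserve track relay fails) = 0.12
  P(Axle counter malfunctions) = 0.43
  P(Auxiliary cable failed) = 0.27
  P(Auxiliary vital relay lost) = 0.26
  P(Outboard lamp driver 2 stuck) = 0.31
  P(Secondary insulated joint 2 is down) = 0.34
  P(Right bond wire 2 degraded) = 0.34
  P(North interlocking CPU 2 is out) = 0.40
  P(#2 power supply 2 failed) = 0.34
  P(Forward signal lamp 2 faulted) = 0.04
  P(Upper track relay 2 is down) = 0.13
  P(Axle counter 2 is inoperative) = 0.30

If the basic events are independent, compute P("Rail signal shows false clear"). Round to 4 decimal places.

0.9495

P(Detection branch lost) [OR] = 1 − (1−0.34) × (1−0.06) × (1−0.37) × (1−0.24) = 0.702952
P(Track circuit lost) [OR] = 1 − (1−0.17) × (1−0.702952) × (1−0.32) = 0.832346
P(Interlocking logic lost) [OR] = 1 − (1−0.12) × (1−0.43) = 0.498400
P(Vital path inoperative) [OR] = 1 − (1−0.27) × (1−0.26) = 0.459800
P(Power stage lost) [AND] = 0.459800 × 0.31 = 0.142538
P(Signal drive down) [AND] = 0.34 × 0.40 × 0.34 = 0.046240
P(Detection branch 2 inoperative) [AND] = 0.34 × 0.046240 × 0.04 × 0.13 = 0.000082
P(Track circuit 2 down) [OR] = 1 − (1−0.000082) × (1−0.30) = 0.300057
P(Rail signal shows false clear) [OR] = 1 − (1−0.832346) × (1−0.498400) × (1−0.142538) × (1−0.300057) = 0.949528
Rounded to 4 decimal places: P(Rail signal shows false clear) ≈ 0.9495.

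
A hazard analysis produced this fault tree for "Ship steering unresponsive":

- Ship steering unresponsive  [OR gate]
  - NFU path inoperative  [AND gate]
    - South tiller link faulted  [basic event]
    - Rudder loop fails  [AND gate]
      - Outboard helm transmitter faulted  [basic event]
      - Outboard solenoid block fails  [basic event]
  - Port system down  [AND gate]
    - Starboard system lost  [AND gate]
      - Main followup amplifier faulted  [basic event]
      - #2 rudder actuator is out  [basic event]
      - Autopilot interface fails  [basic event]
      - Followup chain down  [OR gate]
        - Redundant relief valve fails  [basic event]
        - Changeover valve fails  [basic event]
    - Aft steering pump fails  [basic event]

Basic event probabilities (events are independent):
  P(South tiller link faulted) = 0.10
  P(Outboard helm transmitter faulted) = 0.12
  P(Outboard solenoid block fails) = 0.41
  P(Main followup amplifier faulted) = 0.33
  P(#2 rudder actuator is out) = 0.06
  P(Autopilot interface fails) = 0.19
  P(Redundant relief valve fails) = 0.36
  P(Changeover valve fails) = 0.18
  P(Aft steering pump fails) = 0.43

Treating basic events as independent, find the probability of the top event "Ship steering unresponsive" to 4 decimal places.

0.0057

P(Rudder loop fails) [AND] = 0.12 × 0.41 = 0.049200
P(NFU path inoperative) [AND] = 0.10 × 0.049200 = 0.004920
P(Followup chain down) [OR] = 1 − (1−0.36) × (1−0.18) = 0.475200
P(Starboard system lost) [AND] = 0.33 × 0.06 × 0.19 × 0.475200 = 0.001788
P(Port system down) [AND] = 0.001788 × 0.43 = 0.000769
P(Ship steering unresponsive) [OR] = 1 − (1−0.004920) × (1−0.000769) = 0.005685
Rounded to 4 decimal places: P(Ship steering unresponsive) ≈ 0.0057.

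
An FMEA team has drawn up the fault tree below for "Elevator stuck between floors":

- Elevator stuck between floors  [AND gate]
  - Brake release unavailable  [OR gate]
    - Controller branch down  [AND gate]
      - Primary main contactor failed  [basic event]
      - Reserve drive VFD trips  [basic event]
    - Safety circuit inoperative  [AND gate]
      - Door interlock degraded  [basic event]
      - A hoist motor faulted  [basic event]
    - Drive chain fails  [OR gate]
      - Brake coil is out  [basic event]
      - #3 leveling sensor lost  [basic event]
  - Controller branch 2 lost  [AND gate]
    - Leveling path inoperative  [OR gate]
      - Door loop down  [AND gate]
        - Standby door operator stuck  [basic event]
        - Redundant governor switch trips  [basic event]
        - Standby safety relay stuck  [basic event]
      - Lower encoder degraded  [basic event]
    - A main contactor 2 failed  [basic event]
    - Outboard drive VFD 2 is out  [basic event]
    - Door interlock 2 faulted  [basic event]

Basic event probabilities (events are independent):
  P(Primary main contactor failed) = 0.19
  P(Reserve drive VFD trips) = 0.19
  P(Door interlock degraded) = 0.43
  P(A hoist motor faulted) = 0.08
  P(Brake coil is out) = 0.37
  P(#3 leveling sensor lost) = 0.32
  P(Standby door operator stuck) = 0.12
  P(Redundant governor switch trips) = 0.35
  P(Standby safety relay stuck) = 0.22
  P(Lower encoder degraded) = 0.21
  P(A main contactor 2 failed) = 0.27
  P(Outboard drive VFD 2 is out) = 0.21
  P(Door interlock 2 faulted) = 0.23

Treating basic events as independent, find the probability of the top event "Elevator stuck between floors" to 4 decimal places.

P(Controller branch down) [AND] = 0.19 × 0.19 = 0.036100
P(Safety circuit inoperative) [AND] = 0.43 × 0.08 = 0.034400
P(Drive chain fails) [OR] = 1 − (1−0.37) × (1−0.32) = 0.571600
P(Brake release unavailable) [OR] = 1 − (1−0.036100) × (1−0.034400) × (1−0.571600) = 0.601270
P(Door loop down) [AND] = 0.12 × 0.35 × 0.22 = 0.009240
P(Leveling path inoperative) [OR] = 1 − (1−0.009240) × (1−0.21) = 0.217300
P(Controller branch 2 lost) [AND] = 0.217300 × 0.27 × 0.21 × 0.23 = 0.002834
P(Elevator stuck between floors) [AND] = 0.601270 × 0.002834 = 0.001704
Rounded to 4 decimal places: P(Elevator stuck between floors) ≈ 0.0017.

0.0017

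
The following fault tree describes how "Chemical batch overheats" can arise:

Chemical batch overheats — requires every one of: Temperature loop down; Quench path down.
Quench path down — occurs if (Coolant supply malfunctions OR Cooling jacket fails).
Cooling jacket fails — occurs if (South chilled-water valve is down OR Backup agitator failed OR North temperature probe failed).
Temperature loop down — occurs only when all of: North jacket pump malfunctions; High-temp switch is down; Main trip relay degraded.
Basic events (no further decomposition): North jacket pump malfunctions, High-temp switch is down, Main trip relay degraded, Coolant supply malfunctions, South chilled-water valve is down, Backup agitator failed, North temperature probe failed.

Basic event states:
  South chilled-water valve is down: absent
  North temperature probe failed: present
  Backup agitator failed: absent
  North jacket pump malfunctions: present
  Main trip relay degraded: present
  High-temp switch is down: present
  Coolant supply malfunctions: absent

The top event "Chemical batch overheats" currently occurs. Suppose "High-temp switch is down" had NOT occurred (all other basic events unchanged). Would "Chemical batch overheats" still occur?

No

Counterfactual: set "High-temp switch is down" to not occurred.
Temperature loop down [AND]: North jacket pump malfunctions=occurs, High-temp switch is down=not, Main trip relay degraded=occurs → not all inputs occur → does not occur.
Cooling jacket fails [OR]: South chilled-water valve is down=not, Backup agitator failed=not, North temperature probe failed=occurs → at least one input occurs → occurs.
Quench path down [OR]: Coolant supply malfunctions=not, Cooling jacket fails=occurs → at least one input occurs → occurs.
Chemical batch overheats [AND]: Temperature loop down=not, Quench path down=occurs → not all inputs occur → does not occur.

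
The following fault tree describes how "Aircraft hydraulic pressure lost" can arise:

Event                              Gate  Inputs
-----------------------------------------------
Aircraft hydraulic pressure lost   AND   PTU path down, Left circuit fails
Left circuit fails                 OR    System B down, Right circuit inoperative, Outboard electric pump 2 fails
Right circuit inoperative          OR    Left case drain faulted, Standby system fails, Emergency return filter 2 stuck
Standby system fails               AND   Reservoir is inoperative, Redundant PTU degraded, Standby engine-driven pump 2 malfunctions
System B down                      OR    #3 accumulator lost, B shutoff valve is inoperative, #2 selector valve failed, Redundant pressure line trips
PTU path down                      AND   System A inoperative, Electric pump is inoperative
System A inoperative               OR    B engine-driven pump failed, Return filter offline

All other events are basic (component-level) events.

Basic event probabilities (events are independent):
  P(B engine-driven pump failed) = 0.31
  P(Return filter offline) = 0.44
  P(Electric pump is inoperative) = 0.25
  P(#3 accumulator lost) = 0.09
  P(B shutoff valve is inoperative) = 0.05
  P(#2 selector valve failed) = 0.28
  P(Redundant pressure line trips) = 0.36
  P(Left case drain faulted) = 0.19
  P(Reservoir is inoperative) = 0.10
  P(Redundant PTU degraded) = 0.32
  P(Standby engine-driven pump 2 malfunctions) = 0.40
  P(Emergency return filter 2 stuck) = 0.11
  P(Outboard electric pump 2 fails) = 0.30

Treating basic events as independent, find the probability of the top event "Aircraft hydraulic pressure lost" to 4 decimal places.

P(System A inoperative) [OR] = 1 − (1−0.31) × (1−0.44) = 0.613600
P(PTU path down) [AND] = 0.613600 × 0.25 = 0.153400
P(System B down) [OR] = 1 − (1−0.09) × (1−0.05) × (1−0.28) × (1−0.36) = 0.601638
P(Standby system fails) [AND] = 0.10 × 0.32 × 0.40 = 0.012800
P(Right circuit inoperative) [OR] = 1 − (1−0.19) × (1−0.012800) × (1−0.11) = 0.288328
P(Left circuit fails) [OR] = 1 − (1−0.601638) × (1−0.288328) × (1−0.30) = 0.801548
P(Aircraft hydraulic pressure lost) [AND] = 0.153400 × 0.801548 = 0.122957
Rounded to 4 decimal places: P(Aircraft hydraulic pressure lost) ≈ 0.1230.

0.1230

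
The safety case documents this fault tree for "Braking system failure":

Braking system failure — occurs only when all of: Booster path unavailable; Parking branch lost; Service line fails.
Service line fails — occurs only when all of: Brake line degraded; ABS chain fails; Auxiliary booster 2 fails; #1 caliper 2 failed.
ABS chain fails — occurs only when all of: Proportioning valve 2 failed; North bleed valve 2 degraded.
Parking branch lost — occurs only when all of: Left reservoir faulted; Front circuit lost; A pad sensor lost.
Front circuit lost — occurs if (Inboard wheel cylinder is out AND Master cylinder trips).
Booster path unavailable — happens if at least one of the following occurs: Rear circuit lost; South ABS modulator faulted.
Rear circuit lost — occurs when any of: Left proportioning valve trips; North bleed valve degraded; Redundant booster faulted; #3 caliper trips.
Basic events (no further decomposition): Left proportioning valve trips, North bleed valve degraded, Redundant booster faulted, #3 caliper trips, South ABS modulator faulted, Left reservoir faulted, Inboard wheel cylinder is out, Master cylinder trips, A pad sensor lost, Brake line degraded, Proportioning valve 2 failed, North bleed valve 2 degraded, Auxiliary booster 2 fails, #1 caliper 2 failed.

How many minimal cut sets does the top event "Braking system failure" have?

5

Rear circuit lost [OR]: union of children's cut sets → 4 cut set(s).
Booster path unavailable [OR]: union of children's cut sets → 5 cut set(s).
Front circuit lost [AND]: one cut set from each child combined → 1 × 1 = 1 cut set(s).
Parking branch lost [AND]: one cut set from each child combined → 1 × 1 × 1 = 1 cut set(s).
ABS chain fails [AND]: one cut set from each child combined → 1 × 1 = 1 cut set(s).
Service line fails [AND]: one cut set from each child combined → 1 × 1 × 1 × 1 = 1 cut set(s).
Braking system failure [AND]: one cut set from each child combined → 5 × 1 × 1 = 5 cut set(s).
Minimal cut sets: {#1 caliper 2 failed, A pad sensor lost, Auxiliary booster 2 fails, Brake line degraded, Inboard wheel cylinder is out, Left proportioning valve trips, Left reservoir faulted, Master cylinder trips, North bleed valve 2 degraded, Proportioning valve 2 failed}; {#1 caliper 2 failed, A pad sensor lost, Auxiliary booster 2 fails, Brake line degraded, Inboard wheel cylinder is out, Left reservoir faulted, Master cylinder trips, North bleed valve 2 degraded, North bleed valve degraded, Proportioning valve 2 failed}; {#1 caliper 2 failed, A pad sensor lost, Auxiliary booster 2 fails, Brake line degraded, Inboard wheel cylinder is out, Left reservoir faulted, Master cylinder trips, North bleed valve 2 degraded, Proportioning valve 2 failed, Redundant booster faulted}; {#1 caliper 2 failed, #3 caliper trips, A pad sensor lost, Auxiliary booster 2 fails, Brake line degraded, Inboard wheel cylinder is out, Left reservoir faulted, Master cylinder trips, North bleed valve 2 degraded, Proportioning valve 2 failed}; {#1 caliper 2 failed, A pad sensor lost, Auxiliary booster 2 fails, Brake line degraded, Inboard wheel cylinder is out, Left reservoir faulted, Master cylinder trips, North bleed valve 2 degraded, Proportioning valve 2 failed, South ABS modulator faulted}.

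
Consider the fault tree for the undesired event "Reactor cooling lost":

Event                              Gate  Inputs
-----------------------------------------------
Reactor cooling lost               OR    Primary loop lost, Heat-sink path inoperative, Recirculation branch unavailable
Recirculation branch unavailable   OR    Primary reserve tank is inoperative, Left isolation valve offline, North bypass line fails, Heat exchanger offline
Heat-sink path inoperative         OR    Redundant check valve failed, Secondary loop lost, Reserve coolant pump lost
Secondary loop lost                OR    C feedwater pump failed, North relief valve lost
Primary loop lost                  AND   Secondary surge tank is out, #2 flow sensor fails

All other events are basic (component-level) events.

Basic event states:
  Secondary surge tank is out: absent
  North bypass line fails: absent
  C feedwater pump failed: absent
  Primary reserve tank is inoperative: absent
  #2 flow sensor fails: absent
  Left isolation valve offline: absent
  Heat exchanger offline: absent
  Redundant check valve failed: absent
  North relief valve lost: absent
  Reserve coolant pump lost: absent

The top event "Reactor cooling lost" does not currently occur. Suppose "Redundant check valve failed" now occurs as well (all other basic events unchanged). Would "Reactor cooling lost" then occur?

Counterfactual: set "Redundant check valve failed" to occurred.
Primary loop lost [AND]: Secondary surge tank is out=not, #2 flow sensor fails=not → not all inputs occur → does not occur.
Secondary loop lost [OR]: C feedwater pump failed=not, North relief valve lost=not → no input occurs → does not occur.
Heat-sink path inoperative [OR]: Redundant check valve failed=occurs, Secondary loop lost=not, Reserve coolant pump lost=not → at least one input occurs → occurs.
Recirculation branch unavailable [OR]: Primary reserve tank is inoperative=not, Left isolation valve offline=not, North bypass line fails=not, Heat exchanger offline=not → no input occurs → does not occur.
Reactor cooling lost [OR]: Primary loop lost=not, Heat-sink path inoperative=occurs, Recirculation branch unavailable=not → at least one input occurs → occurs.

Yes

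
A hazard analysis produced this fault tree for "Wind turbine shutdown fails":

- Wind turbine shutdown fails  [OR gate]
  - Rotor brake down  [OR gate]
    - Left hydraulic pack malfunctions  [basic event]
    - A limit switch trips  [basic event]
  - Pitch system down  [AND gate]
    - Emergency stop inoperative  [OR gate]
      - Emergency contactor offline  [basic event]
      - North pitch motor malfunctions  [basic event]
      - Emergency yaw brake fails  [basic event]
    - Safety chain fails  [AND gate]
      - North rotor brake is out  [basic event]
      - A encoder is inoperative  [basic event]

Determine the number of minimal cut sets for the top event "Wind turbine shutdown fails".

5

Rotor brake down [OR]: union of children's cut sets → 2 cut set(s).
Emergency stop inoperative [OR]: union of children's cut sets → 3 cut set(s).
Safety chain fails [AND]: one cut set from each child combined → 1 × 1 = 1 cut set(s).
Pitch system down [AND]: one cut set from each child combined → 3 × 1 = 3 cut set(s).
Wind turbine shutdown fails [OR]: union of children's cut sets → 5 cut set(s).
Minimal cut sets: {Left hydraulic pack malfunctions}; {A limit switch trips}; {A encoder is inoperative, Emergency contactor offline, North rotor brake is out}; {A encoder is inoperative, North pitch motor malfunctions, North rotor brake is out}; {A encoder is inoperative, Emergency yaw brake fails, North rotor brake is out}.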